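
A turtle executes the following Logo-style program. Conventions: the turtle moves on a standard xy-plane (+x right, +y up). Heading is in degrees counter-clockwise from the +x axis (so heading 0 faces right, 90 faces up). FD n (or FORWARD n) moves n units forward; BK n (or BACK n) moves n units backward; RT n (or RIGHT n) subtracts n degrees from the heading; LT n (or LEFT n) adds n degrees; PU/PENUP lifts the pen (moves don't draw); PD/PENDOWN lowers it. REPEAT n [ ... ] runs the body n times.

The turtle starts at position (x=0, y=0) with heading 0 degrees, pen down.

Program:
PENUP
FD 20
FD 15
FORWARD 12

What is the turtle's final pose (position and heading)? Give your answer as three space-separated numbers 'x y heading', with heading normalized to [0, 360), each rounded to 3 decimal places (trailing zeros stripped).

Answer: 47 0 0

Derivation:
Executing turtle program step by step:
Start: pos=(0,0), heading=0, pen down
PU: pen up
FD 20: (0,0) -> (20,0) [heading=0, move]
FD 15: (20,0) -> (35,0) [heading=0, move]
FD 12: (35,0) -> (47,0) [heading=0, move]
Final: pos=(47,0), heading=0, 0 segment(s) drawn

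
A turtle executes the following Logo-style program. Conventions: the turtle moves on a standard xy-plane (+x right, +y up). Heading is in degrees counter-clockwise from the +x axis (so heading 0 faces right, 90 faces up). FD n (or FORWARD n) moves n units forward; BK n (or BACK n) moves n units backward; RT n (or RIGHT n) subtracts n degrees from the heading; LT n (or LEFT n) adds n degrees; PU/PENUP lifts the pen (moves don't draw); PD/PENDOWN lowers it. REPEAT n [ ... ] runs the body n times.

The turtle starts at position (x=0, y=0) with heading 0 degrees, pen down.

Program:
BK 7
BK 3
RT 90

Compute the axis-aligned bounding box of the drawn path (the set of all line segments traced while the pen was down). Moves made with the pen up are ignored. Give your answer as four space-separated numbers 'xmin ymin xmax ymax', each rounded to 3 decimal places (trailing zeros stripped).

Executing turtle program step by step:
Start: pos=(0,0), heading=0, pen down
BK 7: (0,0) -> (-7,0) [heading=0, draw]
BK 3: (-7,0) -> (-10,0) [heading=0, draw]
RT 90: heading 0 -> 270
Final: pos=(-10,0), heading=270, 2 segment(s) drawn

Segment endpoints: x in {-10, -7, 0}, y in {0}
xmin=-10, ymin=0, xmax=0, ymax=0

Answer: -10 0 0 0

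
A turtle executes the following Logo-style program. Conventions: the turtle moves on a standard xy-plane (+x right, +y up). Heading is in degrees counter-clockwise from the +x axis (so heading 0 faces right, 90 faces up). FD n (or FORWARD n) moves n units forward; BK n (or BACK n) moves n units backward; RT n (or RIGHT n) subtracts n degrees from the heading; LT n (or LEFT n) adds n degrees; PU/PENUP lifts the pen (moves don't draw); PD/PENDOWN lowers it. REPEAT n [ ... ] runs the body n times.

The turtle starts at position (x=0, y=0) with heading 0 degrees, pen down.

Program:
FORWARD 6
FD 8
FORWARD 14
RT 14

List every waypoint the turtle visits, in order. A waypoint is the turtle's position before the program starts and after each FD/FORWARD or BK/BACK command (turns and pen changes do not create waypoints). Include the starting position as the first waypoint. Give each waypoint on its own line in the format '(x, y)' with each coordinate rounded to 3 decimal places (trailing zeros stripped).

Executing turtle program step by step:
Start: pos=(0,0), heading=0, pen down
FD 6: (0,0) -> (6,0) [heading=0, draw]
FD 8: (6,0) -> (14,0) [heading=0, draw]
FD 14: (14,0) -> (28,0) [heading=0, draw]
RT 14: heading 0 -> 346
Final: pos=(28,0), heading=346, 3 segment(s) drawn
Waypoints (4 total):
(0, 0)
(6, 0)
(14, 0)
(28, 0)

Answer: (0, 0)
(6, 0)
(14, 0)
(28, 0)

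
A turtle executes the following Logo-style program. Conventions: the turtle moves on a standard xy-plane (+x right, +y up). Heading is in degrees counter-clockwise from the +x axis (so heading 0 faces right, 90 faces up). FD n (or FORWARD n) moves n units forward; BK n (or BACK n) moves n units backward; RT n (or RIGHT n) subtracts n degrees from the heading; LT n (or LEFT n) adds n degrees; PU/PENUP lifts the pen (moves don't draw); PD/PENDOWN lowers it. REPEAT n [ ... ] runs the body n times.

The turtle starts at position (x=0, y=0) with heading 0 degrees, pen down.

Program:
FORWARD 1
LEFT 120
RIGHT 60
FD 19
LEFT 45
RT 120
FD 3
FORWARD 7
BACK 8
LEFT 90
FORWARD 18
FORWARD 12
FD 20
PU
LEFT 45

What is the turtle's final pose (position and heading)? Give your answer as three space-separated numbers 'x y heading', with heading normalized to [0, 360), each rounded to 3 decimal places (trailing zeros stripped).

Answer: 25.373 64.233 120

Derivation:
Executing turtle program step by step:
Start: pos=(0,0), heading=0, pen down
FD 1: (0,0) -> (1,0) [heading=0, draw]
LT 120: heading 0 -> 120
RT 60: heading 120 -> 60
FD 19: (1,0) -> (10.5,16.454) [heading=60, draw]
LT 45: heading 60 -> 105
RT 120: heading 105 -> 345
FD 3: (10.5,16.454) -> (13.398,15.678) [heading=345, draw]
FD 7: (13.398,15.678) -> (20.159,13.866) [heading=345, draw]
BK 8: (20.159,13.866) -> (12.432,15.937) [heading=345, draw]
LT 90: heading 345 -> 75
FD 18: (12.432,15.937) -> (17.091,33.324) [heading=75, draw]
FD 12: (17.091,33.324) -> (20.196,44.915) [heading=75, draw]
FD 20: (20.196,44.915) -> (25.373,64.233) [heading=75, draw]
PU: pen up
LT 45: heading 75 -> 120
Final: pos=(25.373,64.233), heading=120, 8 segment(s) drawn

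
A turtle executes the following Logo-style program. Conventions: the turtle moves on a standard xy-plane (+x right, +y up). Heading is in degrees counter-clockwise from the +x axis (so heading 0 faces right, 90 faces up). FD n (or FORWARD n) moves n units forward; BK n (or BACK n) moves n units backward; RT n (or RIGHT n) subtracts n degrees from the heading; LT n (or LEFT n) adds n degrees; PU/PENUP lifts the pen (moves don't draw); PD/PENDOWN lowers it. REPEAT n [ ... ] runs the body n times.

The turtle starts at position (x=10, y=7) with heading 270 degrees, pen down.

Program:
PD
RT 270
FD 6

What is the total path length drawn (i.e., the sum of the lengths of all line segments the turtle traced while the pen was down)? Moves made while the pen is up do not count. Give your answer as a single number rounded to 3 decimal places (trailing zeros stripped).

Answer: 6

Derivation:
Executing turtle program step by step:
Start: pos=(10,7), heading=270, pen down
PD: pen down
RT 270: heading 270 -> 0
FD 6: (10,7) -> (16,7) [heading=0, draw]
Final: pos=(16,7), heading=0, 1 segment(s) drawn

Segment lengths:
  seg 1: (10,7) -> (16,7), length = 6
Total = 6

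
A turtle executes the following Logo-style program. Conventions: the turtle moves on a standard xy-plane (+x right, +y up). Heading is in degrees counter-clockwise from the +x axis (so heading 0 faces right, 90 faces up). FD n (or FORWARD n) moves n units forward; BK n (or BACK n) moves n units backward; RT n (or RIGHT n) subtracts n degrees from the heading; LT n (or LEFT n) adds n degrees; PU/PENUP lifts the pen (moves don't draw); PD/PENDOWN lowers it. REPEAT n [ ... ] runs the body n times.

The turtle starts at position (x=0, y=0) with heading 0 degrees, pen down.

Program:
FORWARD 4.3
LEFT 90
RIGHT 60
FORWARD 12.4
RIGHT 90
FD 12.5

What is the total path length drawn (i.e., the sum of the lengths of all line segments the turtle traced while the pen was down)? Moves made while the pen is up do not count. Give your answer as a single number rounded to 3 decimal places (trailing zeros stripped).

Executing turtle program step by step:
Start: pos=(0,0), heading=0, pen down
FD 4.3: (0,0) -> (4.3,0) [heading=0, draw]
LT 90: heading 0 -> 90
RT 60: heading 90 -> 30
FD 12.4: (4.3,0) -> (15.039,6.2) [heading=30, draw]
RT 90: heading 30 -> 300
FD 12.5: (15.039,6.2) -> (21.289,-4.625) [heading=300, draw]
Final: pos=(21.289,-4.625), heading=300, 3 segment(s) drawn

Segment lengths:
  seg 1: (0,0) -> (4.3,0), length = 4.3
  seg 2: (4.3,0) -> (15.039,6.2), length = 12.4
  seg 3: (15.039,6.2) -> (21.289,-4.625), length = 12.5
Total = 29.2

Answer: 29.2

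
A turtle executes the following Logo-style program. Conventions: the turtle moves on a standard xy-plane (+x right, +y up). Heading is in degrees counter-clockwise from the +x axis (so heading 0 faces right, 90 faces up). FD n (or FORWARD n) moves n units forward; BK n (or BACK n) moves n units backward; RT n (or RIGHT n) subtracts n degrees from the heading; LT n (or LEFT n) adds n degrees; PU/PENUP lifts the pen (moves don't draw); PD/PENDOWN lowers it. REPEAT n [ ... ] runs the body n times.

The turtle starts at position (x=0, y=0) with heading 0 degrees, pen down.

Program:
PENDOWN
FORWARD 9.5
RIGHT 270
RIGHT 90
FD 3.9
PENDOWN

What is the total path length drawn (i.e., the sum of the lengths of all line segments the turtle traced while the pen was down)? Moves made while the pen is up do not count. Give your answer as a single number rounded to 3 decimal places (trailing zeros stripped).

Answer: 13.4

Derivation:
Executing turtle program step by step:
Start: pos=(0,0), heading=0, pen down
PD: pen down
FD 9.5: (0,0) -> (9.5,0) [heading=0, draw]
RT 270: heading 0 -> 90
RT 90: heading 90 -> 0
FD 3.9: (9.5,0) -> (13.4,0) [heading=0, draw]
PD: pen down
Final: pos=(13.4,0), heading=0, 2 segment(s) drawn

Segment lengths:
  seg 1: (0,0) -> (9.5,0), length = 9.5
  seg 2: (9.5,0) -> (13.4,0), length = 3.9
Total = 13.4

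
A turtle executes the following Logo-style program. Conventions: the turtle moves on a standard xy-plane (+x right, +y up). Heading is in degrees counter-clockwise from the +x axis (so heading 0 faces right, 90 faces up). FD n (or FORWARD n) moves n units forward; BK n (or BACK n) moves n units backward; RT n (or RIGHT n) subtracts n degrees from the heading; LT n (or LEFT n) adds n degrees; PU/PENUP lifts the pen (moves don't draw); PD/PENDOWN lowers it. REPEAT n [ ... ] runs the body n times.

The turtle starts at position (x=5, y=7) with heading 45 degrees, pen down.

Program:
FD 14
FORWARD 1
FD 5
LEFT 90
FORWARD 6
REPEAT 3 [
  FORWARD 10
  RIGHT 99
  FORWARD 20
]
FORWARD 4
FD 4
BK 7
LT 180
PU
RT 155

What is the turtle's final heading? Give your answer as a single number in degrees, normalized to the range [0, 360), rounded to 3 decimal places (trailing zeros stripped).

Executing turtle program step by step:
Start: pos=(5,7), heading=45, pen down
FD 14: (5,7) -> (14.899,16.899) [heading=45, draw]
FD 1: (14.899,16.899) -> (15.607,17.607) [heading=45, draw]
FD 5: (15.607,17.607) -> (19.142,21.142) [heading=45, draw]
LT 90: heading 45 -> 135
FD 6: (19.142,21.142) -> (14.899,25.385) [heading=135, draw]
REPEAT 3 [
  -- iteration 1/3 --
  FD 10: (14.899,25.385) -> (7.828,32.456) [heading=135, draw]
  RT 99: heading 135 -> 36
  FD 20: (7.828,32.456) -> (24.009,44.212) [heading=36, draw]
  -- iteration 2/3 --
  FD 10: (24.009,44.212) -> (32.099,50.089) [heading=36, draw]
  RT 99: heading 36 -> 297
  FD 20: (32.099,50.089) -> (41.179,32.269) [heading=297, draw]
  -- iteration 3/3 --
  FD 10: (41.179,32.269) -> (45.719,23.359) [heading=297, draw]
  RT 99: heading 297 -> 198
  FD 20: (45.719,23.359) -> (26.698,17.179) [heading=198, draw]
]
FD 4: (26.698,17.179) -> (22.893,15.943) [heading=198, draw]
FD 4: (22.893,15.943) -> (19.089,14.707) [heading=198, draw]
BK 7: (19.089,14.707) -> (25.746,16.87) [heading=198, draw]
LT 180: heading 198 -> 18
PU: pen up
RT 155: heading 18 -> 223
Final: pos=(25.746,16.87), heading=223, 13 segment(s) drawn

Answer: 223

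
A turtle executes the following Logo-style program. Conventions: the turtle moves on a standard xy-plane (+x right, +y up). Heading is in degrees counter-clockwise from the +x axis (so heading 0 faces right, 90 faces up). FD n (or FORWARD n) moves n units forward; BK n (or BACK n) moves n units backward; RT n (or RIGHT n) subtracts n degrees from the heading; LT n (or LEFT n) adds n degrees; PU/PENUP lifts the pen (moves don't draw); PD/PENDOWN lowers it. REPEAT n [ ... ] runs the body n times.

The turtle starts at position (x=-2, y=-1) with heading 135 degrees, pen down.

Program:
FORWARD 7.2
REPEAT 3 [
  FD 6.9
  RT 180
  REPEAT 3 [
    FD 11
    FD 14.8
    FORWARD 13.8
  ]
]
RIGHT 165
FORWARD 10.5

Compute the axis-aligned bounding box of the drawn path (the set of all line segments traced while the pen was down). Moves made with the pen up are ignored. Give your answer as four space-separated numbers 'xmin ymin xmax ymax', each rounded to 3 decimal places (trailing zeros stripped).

Executing turtle program step by step:
Start: pos=(-2,-1), heading=135, pen down
FD 7.2: (-2,-1) -> (-7.091,4.091) [heading=135, draw]
REPEAT 3 [
  -- iteration 1/3 --
  FD 6.9: (-7.091,4.091) -> (-11.97,8.97) [heading=135, draw]
  RT 180: heading 135 -> 315
  REPEAT 3 [
    -- iteration 1/3 --
    FD 11: (-11.97,8.97) -> (-4.192,1.192) [heading=315, draw]
    FD 14.8: (-4.192,1.192) -> (6.273,-9.273) [heading=315, draw]
    FD 13.8: (6.273,-9.273) -> (16.031,-19.031) [heading=315, draw]
    -- iteration 2/3 --
    FD 11: (16.031,-19.031) -> (23.809,-26.809) [heading=315, draw]
    FD 14.8: (23.809,-26.809) -> (34.275,-37.275) [heading=315, draw]
    FD 13.8: (34.275,-37.275) -> (44.033,-47.033) [heading=315, draw]
    -- iteration 3/3 --
    FD 11: (44.033,-47.033) -> (51.811,-54.811) [heading=315, draw]
    FD 14.8: (51.811,-54.811) -> (62.276,-65.276) [heading=315, draw]
    FD 13.8: (62.276,-65.276) -> (72.034,-75.034) [heading=315, draw]
  ]
  -- iteration 2/3 --
  FD 6.9: (72.034,-75.034) -> (76.913,-79.913) [heading=315, draw]
  RT 180: heading 315 -> 135
  REPEAT 3 [
    -- iteration 1/3 --
    FD 11: (76.913,-79.913) -> (69.135,-72.135) [heading=135, draw]
    FD 14.8: (69.135,-72.135) -> (58.67,-61.67) [heading=135, draw]
    FD 13.8: (58.67,-61.67) -> (48.912,-51.912) [heading=135, draw]
    -- iteration 2/3 --
    FD 11: (48.912,-51.912) -> (41.134,-44.134) [heading=135, draw]
    FD 14.8: (41.134,-44.134) -> (30.668,-33.668) [heading=135, draw]
    FD 13.8: (30.668,-33.668) -> (20.91,-23.91) [heading=135, draw]
    -- iteration 3/3 --
    FD 11: (20.91,-23.91) -> (13.132,-16.132) [heading=135, draw]
    FD 14.8: (13.132,-16.132) -> (2.667,-5.667) [heading=135, draw]
    FD 13.8: (2.667,-5.667) -> (-7.091,4.091) [heading=135, draw]
  ]
  -- iteration 3/3 --
  FD 6.9: (-7.091,4.091) -> (-11.97,8.97) [heading=135, draw]
  RT 180: heading 135 -> 315
  REPEAT 3 [
    -- iteration 1/3 --
    FD 11: (-11.97,8.97) -> (-4.192,1.192) [heading=315, draw]
    FD 14.8: (-4.192,1.192) -> (6.273,-9.273) [heading=315, draw]
    FD 13.8: (6.273,-9.273) -> (16.031,-19.031) [heading=315, draw]
    -- iteration 2/3 --
    FD 11: (16.031,-19.031) -> (23.809,-26.809) [heading=315, draw]
    FD 14.8: (23.809,-26.809) -> (34.275,-37.275) [heading=315, draw]
    FD 13.8: (34.275,-37.275) -> (44.033,-47.033) [heading=315, draw]
    -- iteration 3/3 --
    FD 11: (44.033,-47.033) -> (51.811,-54.811) [heading=315, draw]
    FD 14.8: (51.811,-54.811) -> (62.276,-65.276) [heading=315, draw]
    FD 13.8: (62.276,-65.276) -> (72.034,-75.034) [heading=315, draw]
  ]
]
RT 165: heading 315 -> 150
FD 10.5: (72.034,-75.034) -> (62.941,-69.784) [heading=150, draw]
Final: pos=(62.941,-69.784), heading=150, 32 segment(s) drawn

Segment endpoints: x in {-11.97, -11.97, -7.091, -7.091, -4.192, -4.192, -2, 2.667, 6.273, 6.273, 13.132, 16.031, 16.031, 20.91, 23.809, 23.809, 30.668, 34.275, 34.275, 41.134, 44.033, 44.033, 48.912, 51.811, 51.811, 58.67, 62.276, 62.276, 62.941, 69.135, 72.034, 76.913}, y in {-79.913, -75.034, -75.034, -72.135, -69.784, -65.276, -65.276, -61.67, -54.811, -54.811, -51.912, -47.033, -47.033, -44.134, -37.275, -37.275, -33.668, -26.809, -26.809, -23.91, -19.031, -19.031, -16.132, -9.273, -9.273, -5.667, -1, 1.192, 1.192, 4.091, 4.091, 8.97, 8.97}
xmin=-11.97, ymin=-79.913, xmax=76.913, ymax=8.97

Answer: -11.97 -79.913 76.913 8.97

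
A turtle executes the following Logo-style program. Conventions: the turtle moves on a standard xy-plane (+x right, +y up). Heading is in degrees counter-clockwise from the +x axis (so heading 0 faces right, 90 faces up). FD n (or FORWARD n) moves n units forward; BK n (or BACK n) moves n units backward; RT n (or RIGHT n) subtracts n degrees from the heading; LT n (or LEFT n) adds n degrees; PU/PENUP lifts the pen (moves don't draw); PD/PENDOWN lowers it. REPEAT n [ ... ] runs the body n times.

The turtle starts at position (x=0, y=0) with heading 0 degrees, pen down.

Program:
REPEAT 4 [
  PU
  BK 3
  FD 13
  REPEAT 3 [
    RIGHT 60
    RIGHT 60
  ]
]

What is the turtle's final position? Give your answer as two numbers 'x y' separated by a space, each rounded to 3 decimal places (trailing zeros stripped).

Answer: 40 0

Derivation:
Executing turtle program step by step:
Start: pos=(0,0), heading=0, pen down
REPEAT 4 [
  -- iteration 1/4 --
  PU: pen up
  BK 3: (0,0) -> (-3,0) [heading=0, move]
  FD 13: (-3,0) -> (10,0) [heading=0, move]
  REPEAT 3 [
    -- iteration 1/3 --
    RT 60: heading 0 -> 300
    RT 60: heading 300 -> 240
    -- iteration 2/3 --
    RT 60: heading 240 -> 180
    RT 60: heading 180 -> 120
    -- iteration 3/3 --
    RT 60: heading 120 -> 60
    RT 60: heading 60 -> 0
  ]
  -- iteration 2/4 --
  PU: pen up
  BK 3: (10,0) -> (7,0) [heading=0, move]
  FD 13: (7,0) -> (20,0) [heading=0, move]
  REPEAT 3 [
    -- iteration 1/3 --
    RT 60: heading 0 -> 300
    RT 60: heading 300 -> 240
    -- iteration 2/3 --
    RT 60: heading 240 -> 180
    RT 60: heading 180 -> 120
    -- iteration 3/3 --
    RT 60: heading 120 -> 60
    RT 60: heading 60 -> 0
  ]
  -- iteration 3/4 --
  PU: pen up
  BK 3: (20,0) -> (17,0) [heading=0, move]
  FD 13: (17,0) -> (30,0) [heading=0, move]
  REPEAT 3 [
    -- iteration 1/3 --
    RT 60: heading 0 -> 300
    RT 60: heading 300 -> 240
    -- iteration 2/3 --
    RT 60: heading 240 -> 180
    RT 60: heading 180 -> 120
    -- iteration 3/3 --
    RT 60: heading 120 -> 60
    RT 60: heading 60 -> 0
  ]
  -- iteration 4/4 --
  PU: pen up
  BK 3: (30,0) -> (27,0) [heading=0, move]
  FD 13: (27,0) -> (40,0) [heading=0, move]
  REPEAT 3 [
    -- iteration 1/3 --
    RT 60: heading 0 -> 300
    RT 60: heading 300 -> 240
    -- iteration 2/3 --
    RT 60: heading 240 -> 180
    RT 60: heading 180 -> 120
    -- iteration 3/3 --
    RT 60: heading 120 -> 60
    RT 60: heading 60 -> 0
  ]
]
Final: pos=(40,0), heading=0, 0 segment(s) drawn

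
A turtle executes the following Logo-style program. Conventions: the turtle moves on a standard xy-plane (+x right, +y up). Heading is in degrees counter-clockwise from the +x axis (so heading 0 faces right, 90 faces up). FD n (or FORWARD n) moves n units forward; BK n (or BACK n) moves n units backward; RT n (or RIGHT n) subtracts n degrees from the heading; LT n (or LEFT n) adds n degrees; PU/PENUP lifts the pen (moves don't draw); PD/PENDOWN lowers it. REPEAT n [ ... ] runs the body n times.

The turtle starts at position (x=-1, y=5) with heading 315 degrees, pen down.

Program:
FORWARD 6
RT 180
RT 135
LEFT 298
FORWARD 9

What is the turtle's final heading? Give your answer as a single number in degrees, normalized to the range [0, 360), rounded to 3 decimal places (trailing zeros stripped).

Executing turtle program step by step:
Start: pos=(-1,5), heading=315, pen down
FD 6: (-1,5) -> (3.243,0.757) [heading=315, draw]
RT 180: heading 315 -> 135
RT 135: heading 135 -> 0
LT 298: heading 0 -> 298
FD 9: (3.243,0.757) -> (7.468,-7.189) [heading=298, draw]
Final: pos=(7.468,-7.189), heading=298, 2 segment(s) drawn

Answer: 298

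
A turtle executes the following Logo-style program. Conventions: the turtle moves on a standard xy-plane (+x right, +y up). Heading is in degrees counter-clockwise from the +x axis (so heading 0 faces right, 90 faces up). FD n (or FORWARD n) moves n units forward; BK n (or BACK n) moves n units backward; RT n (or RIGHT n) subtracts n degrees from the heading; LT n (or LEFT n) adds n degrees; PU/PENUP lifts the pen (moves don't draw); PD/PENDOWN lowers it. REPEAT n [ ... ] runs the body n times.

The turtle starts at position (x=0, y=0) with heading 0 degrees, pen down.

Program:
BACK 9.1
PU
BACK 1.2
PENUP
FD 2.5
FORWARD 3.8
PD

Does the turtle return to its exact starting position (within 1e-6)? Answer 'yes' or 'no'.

Answer: no

Derivation:
Executing turtle program step by step:
Start: pos=(0,0), heading=0, pen down
BK 9.1: (0,0) -> (-9.1,0) [heading=0, draw]
PU: pen up
BK 1.2: (-9.1,0) -> (-10.3,0) [heading=0, move]
PU: pen up
FD 2.5: (-10.3,0) -> (-7.8,0) [heading=0, move]
FD 3.8: (-7.8,0) -> (-4,0) [heading=0, move]
PD: pen down
Final: pos=(-4,0), heading=0, 1 segment(s) drawn

Start position: (0, 0)
Final position: (-4, 0)
Distance = 4; >= 1e-6 -> NOT closed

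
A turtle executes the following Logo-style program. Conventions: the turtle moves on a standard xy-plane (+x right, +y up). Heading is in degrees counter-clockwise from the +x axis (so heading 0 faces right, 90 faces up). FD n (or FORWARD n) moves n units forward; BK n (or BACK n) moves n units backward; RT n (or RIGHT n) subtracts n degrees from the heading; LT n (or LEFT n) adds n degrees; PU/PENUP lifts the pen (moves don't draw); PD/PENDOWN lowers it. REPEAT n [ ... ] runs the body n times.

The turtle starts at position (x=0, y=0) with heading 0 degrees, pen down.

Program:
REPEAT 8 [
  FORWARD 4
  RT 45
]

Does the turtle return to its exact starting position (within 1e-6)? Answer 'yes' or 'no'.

Answer: yes

Derivation:
Executing turtle program step by step:
Start: pos=(0,0), heading=0, pen down
REPEAT 8 [
  -- iteration 1/8 --
  FD 4: (0,0) -> (4,0) [heading=0, draw]
  RT 45: heading 0 -> 315
  -- iteration 2/8 --
  FD 4: (4,0) -> (6.828,-2.828) [heading=315, draw]
  RT 45: heading 315 -> 270
  -- iteration 3/8 --
  FD 4: (6.828,-2.828) -> (6.828,-6.828) [heading=270, draw]
  RT 45: heading 270 -> 225
  -- iteration 4/8 --
  FD 4: (6.828,-6.828) -> (4,-9.657) [heading=225, draw]
  RT 45: heading 225 -> 180
  -- iteration 5/8 --
  FD 4: (4,-9.657) -> (0,-9.657) [heading=180, draw]
  RT 45: heading 180 -> 135
  -- iteration 6/8 --
  FD 4: (0,-9.657) -> (-2.828,-6.828) [heading=135, draw]
  RT 45: heading 135 -> 90
  -- iteration 7/8 --
  FD 4: (-2.828,-6.828) -> (-2.828,-2.828) [heading=90, draw]
  RT 45: heading 90 -> 45
  -- iteration 8/8 --
  FD 4: (-2.828,-2.828) -> (0,0) [heading=45, draw]
  RT 45: heading 45 -> 0
]
Final: pos=(0,0), heading=0, 8 segment(s) drawn

Start position: (0, 0)
Final position: (0, 0)
Distance = 0; < 1e-6 -> CLOSED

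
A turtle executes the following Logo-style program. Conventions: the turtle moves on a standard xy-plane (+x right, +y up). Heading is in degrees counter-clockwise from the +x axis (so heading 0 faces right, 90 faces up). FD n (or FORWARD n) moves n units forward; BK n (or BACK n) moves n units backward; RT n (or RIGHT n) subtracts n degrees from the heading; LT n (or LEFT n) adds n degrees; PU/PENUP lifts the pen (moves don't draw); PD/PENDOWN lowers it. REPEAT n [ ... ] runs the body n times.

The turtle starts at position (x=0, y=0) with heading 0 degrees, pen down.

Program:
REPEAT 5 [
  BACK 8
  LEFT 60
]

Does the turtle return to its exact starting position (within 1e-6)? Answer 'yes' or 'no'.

Answer: no

Derivation:
Executing turtle program step by step:
Start: pos=(0,0), heading=0, pen down
REPEAT 5 [
  -- iteration 1/5 --
  BK 8: (0,0) -> (-8,0) [heading=0, draw]
  LT 60: heading 0 -> 60
  -- iteration 2/5 --
  BK 8: (-8,0) -> (-12,-6.928) [heading=60, draw]
  LT 60: heading 60 -> 120
  -- iteration 3/5 --
  BK 8: (-12,-6.928) -> (-8,-13.856) [heading=120, draw]
  LT 60: heading 120 -> 180
  -- iteration 4/5 --
  BK 8: (-8,-13.856) -> (0,-13.856) [heading=180, draw]
  LT 60: heading 180 -> 240
  -- iteration 5/5 --
  BK 8: (0,-13.856) -> (4,-6.928) [heading=240, draw]
  LT 60: heading 240 -> 300
]
Final: pos=(4,-6.928), heading=300, 5 segment(s) drawn

Start position: (0, 0)
Final position: (4, -6.928)
Distance = 8; >= 1e-6 -> NOT closed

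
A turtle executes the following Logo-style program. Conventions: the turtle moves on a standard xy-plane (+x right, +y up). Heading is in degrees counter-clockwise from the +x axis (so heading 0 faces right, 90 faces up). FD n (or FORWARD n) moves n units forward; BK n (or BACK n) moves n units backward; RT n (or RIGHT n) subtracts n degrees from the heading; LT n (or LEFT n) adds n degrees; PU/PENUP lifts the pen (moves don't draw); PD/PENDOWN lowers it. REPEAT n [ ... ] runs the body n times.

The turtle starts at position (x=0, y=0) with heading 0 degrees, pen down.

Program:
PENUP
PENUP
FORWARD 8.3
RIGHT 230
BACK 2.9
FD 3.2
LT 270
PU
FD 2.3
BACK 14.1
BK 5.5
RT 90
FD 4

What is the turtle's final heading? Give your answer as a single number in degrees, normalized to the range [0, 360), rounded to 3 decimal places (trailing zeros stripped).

Executing turtle program step by step:
Start: pos=(0,0), heading=0, pen down
PU: pen up
PU: pen up
FD 8.3: (0,0) -> (8.3,0) [heading=0, move]
RT 230: heading 0 -> 130
BK 2.9: (8.3,0) -> (10.164,-2.222) [heading=130, move]
FD 3.2: (10.164,-2.222) -> (8.107,0.23) [heading=130, move]
LT 270: heading 130 -> 40
PU: pen up
FD 2.3: (8.107,0.23) -> (9.869,1.708) [heading=40, move]
BK 14.1: (9.869,1.708) -> (-0.932,-7.355) [heading=40, move]
BK 5.5: (-0.932,-7.355) -> (-5.145,-10.89) [heading=40, move]
RT 90: heading 40 -> 310
FD 4: (-5.145,-10.89) -> (-2.574,-13.955) [heading=310, move]
Final: pos=(-2.574,-13.955), heading=310, 0 segment(s) drawn

Answer: 310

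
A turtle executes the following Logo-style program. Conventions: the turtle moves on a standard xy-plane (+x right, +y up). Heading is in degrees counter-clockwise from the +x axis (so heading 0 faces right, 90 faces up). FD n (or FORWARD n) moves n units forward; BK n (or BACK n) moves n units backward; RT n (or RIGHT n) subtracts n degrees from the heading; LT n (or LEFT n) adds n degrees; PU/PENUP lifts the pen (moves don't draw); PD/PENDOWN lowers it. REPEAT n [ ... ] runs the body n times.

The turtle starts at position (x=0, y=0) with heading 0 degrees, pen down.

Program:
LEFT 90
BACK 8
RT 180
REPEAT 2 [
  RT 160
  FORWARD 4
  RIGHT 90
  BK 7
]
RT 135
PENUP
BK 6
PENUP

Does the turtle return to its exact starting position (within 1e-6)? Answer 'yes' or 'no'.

Answer: no

Derivation:
Executing turtle program step by step:
Start: pos=(0,0), heading=0, pen down
LT 90: heading 0 -> 90
BK 8: (0,0) -> (0,-8) [heading=90, draw]
RT 180: heading 90 -> 270
REPEAT 2 [
  -- iteration 1/2 --
  RT 160: heading 270 -> 110
  FD 4: (0,-8) -> (-1.368,-4.241) [heading=110, draw]
  RT 90: heading 110 -> 20
  BK 7: (-1.368,-4.241) -> (-7.946,-6.635) [heading=20, draw]
  -- iteration 2/2 --
  RT 160: heading 20 -> 220
  FD 4: (-7.946,-6.635) -> (-11.01,-9.207) [heading=220, draw]
  RT 90: heading 220 -> 130
  BK 7: (-11.01,-9.207) -> (-6.511,-14.569) [heading=130, draw]
]
RT 135: heading 130 -> 355
PU: pen up
BK 6: (-6.511,-14.569) -> (-12.488,-14.046) [heading=355, move]
PU: pen up
Final: pos=(-12.488,-14.046), heading=355, 5 segment(s) drawn

Start position: (0, 0)
Final position: (-12.488, -14.046)
Distance = 18.794; >= 1e-6 -> NOT closed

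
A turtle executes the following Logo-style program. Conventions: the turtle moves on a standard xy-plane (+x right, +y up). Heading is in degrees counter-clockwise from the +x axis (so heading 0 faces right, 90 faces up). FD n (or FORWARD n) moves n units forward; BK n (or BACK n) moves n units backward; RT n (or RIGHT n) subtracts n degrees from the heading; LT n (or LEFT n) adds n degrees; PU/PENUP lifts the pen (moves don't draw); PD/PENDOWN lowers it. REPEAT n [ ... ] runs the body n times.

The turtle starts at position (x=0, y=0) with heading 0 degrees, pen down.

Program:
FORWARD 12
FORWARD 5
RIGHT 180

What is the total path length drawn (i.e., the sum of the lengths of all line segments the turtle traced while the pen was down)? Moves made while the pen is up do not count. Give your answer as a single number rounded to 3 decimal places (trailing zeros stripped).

Executing turtle program step by step:
Start: pos=(0,0), heading=0, pen down
FD 12: (0,0) -> (12,0) [heading=0, draw]
FD 5: (12,0) -> (17,0) [heading=0, draw]
RT 180: heading 0 -> 180
Final: pos=(17,0), heading=180, 2 segment(s) drawn

Segment lengths:
  seg 1: (0,0) -> (12,0), length = 12
  seg 2: (12,0) -> (17,0), length = 5
Total = 17

Answer: 17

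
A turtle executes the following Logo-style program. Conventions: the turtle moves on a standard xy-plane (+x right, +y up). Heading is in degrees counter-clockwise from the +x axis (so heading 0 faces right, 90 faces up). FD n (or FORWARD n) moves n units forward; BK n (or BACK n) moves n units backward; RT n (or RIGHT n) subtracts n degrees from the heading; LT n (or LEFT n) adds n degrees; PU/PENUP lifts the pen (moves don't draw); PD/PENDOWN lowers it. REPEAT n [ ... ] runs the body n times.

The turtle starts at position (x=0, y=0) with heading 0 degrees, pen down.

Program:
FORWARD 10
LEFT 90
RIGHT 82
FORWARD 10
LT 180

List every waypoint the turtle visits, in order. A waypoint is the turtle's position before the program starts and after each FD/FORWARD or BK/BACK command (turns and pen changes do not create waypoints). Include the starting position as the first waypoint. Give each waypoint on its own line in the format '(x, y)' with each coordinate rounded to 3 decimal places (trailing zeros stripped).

Answer: (0, 0)
(10, 0)
(19.903, 1.392)

Derivation:
Executing turtle program step by step:
Start: pos=(0,0), heading=0, pen down
FD 10: (0,0) -> (10,0) [heading=0, draw]
LT 90: heading 0 -> 90
RT 82: heading 90 -> 8
FD 10: (10,0) -> (19.903,1.392) [heading=8, draw]
LT 180: heading 8 -> 188
Final: pos=(19.903,1.392), heading=188, 2 segment(s) drawn
Waypoints (3 total):
(0, 0)
(10, 0)
(19.903, 1.392)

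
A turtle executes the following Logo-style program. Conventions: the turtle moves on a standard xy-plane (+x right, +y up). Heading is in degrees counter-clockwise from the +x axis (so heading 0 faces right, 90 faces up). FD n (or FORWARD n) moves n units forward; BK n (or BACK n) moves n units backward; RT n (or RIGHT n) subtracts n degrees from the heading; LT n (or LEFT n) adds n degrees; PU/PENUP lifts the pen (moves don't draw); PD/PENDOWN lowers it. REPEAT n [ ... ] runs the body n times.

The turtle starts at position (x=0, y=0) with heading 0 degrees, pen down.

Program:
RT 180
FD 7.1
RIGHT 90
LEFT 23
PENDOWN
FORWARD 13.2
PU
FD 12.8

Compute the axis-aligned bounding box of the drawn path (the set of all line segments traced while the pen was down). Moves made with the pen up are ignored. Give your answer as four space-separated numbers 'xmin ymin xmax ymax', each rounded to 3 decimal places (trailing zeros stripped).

Executing turtle program step by step:
Start: pos=(0,0), heading=0, pen down
RT 180: heading 0 -> 180
FD 7.1: (0,0) -> (-7.1,0) [heading=180, draw]
RT 90: heading 180 -> 90
LT 23: heading 90 -> 113
PD: pen down
FD 13.2: (-7.1,0) -> (-12.258,12.151) [heading=113, draw]
PU: pen up
FD 12.8: (-12.258,12.151) -> (-17.259,23.933) [heading=113, move]
Final: pos=(-17.259,23.933), heading=113, 2 segment(s) drawn

Segment endpoints: x in {-12.258, -7.1, 0}, y in {0, 0, 12.151}
xmin=-12.258, ymin=0, xmax=0, ymax=12.151

Answer: -12.258 0 0 12.151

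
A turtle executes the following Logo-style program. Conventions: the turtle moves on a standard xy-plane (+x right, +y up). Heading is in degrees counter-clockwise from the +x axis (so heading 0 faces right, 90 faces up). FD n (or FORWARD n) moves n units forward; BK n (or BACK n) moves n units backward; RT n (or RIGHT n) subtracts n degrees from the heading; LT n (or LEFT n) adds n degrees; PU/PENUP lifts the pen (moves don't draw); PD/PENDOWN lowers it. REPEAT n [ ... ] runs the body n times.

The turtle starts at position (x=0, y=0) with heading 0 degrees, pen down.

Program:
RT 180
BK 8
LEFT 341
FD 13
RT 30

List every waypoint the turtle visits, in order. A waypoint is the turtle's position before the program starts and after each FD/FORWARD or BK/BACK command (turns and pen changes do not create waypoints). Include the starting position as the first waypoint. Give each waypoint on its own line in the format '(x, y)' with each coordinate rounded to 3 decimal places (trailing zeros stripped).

Executing turtle program step by step:
Start: pos=(0,0), heading=0, pen down
RT 180: heading 0 -> 180
BK 8: (0,0) -> (8,0) [heading=180, draw]
LT 341: heading 180 -> 161
FD 13: (8,0) -> (-4.292,4.232) [heading=161, draw]
RT 30: heading 161 -> 131
Final: pos=(-4.292,4.232), heading=131, 2 segment(s) drawn
Waypoints (3 total):
(0, 0)
(8, 0)
(-4.292, 4.232)

Answer: (0, 0)
(8, 0)
(-4.292, 4.232)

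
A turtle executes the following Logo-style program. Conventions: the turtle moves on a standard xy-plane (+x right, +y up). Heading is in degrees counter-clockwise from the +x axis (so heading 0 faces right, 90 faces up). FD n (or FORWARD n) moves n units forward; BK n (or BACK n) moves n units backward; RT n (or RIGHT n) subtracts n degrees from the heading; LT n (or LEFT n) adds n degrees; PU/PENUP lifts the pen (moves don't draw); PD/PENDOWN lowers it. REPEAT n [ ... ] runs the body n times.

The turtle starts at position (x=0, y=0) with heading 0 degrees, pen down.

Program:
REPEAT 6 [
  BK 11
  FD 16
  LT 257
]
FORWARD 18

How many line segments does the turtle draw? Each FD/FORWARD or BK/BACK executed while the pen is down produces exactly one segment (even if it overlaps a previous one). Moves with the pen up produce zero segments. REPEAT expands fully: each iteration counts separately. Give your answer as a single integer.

Executing turtle program step by step:
Start: pos=(0,0), heading=0, pen down
REPEAT 6 [
  -- iteration 1/6 --
  BK 11: (0,0) -> (-11,0) [heading=0, draw]
  FD 16: (-11,0) -> (5,0) [heading=0, draw]
  LT 257: heading 0 -> 257
  -- iteration 2/6 --
  BK 11: (5,0) -> (7.474,10.718) [heading=257, draw]
  FD 16: (7.474,10.718) -> (3.875,-4.872) [heading=257, draw]
  LT 257: heading 257 -> 154
  -- iteration 3/6 --
  BK 11: (3.875,-4.872) -> (13.762,-9.694) [heading=154, draw]
  FD 16: (13.762,-9.694) -> (-0.619,-2.68) [heading=154, draw]
  LT 257: heading 154 -> 51
  -- iteration 4/6 --
  BK 11: (-0.619,-2.68) -> (-7.541,-11.229) [heading=51, draw]
  FD 16: (-7.541,-11.229) -> (2.528,1.206) [heading=51, draw]
  LT 257: heading 51 -> 308
  -- iteration 5/6 --
  BK 11: (2.528,1.206) -> (-4.244,9.874) [heading=308, draw]
  FD 16: (-4.244,9.874) -> (5.606,-2.734) [heading=308, draw]
  LT 257: heading 308 -> 205
  -- iteration 6/6 --
  BK 11: (5.606,-2.734) -> (15.576,1.914) [heading=205, draw]
  FD 16: (15.576,1.914) -> (1.075,-4.847) [heading=205, draw]
  LT 257: heading 205 -> 102
]
FD 18: (1.075,-4.847) -> (-2.668,12.759) [heading=102, draw]
Final: pos=(-2.668,12.759), heading=102, 13 segment(s) drawn
Segments drawn: 13

Answer: 13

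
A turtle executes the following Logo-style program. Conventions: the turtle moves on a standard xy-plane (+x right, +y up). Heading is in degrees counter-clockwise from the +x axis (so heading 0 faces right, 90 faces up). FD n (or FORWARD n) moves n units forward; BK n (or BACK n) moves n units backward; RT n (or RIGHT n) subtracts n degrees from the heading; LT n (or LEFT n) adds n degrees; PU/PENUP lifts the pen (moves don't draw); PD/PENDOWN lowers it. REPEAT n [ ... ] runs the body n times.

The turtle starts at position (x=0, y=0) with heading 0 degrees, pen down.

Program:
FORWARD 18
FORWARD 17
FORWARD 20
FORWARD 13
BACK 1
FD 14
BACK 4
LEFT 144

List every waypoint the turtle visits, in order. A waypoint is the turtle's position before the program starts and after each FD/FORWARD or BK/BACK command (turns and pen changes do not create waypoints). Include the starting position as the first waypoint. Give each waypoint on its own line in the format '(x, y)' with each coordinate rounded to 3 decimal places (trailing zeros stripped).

Answer: (0, 0)
(18, 0)
(35, 0)
(55, 0)
(68, 0)
(67, 0)
(81, 0)
(77, 0)

Derivation:
Executing turtle program step by step:
Start: pos=(0,0), heading=0, pen down
FD 18: (0,0) -> (18,0) [heading=0, draw]
FD 17: (18,0) -> (35,0) [heading=0, draw]
FD 20: (35,0) -> (55,0) [heading=0, draw]
FD 13: (55,0) -> (68,0) [heading=0, draw]
BK 1: (68,0) -> (67,0) [heading=0, draw]
FD 14: (67,0) -> (81,0) [heading=0, draw]
BK 4: (81,0) -> (77,0) [heading=0, draw]
LT 144: heading 0 -> 144
Final: pos=(77,0), heading=144, 7 segment(s) drawn
Waypoints (8 total):
(0, 0)
(18, 0)
(35, 0)
(55, 0)
(68, 0)
(67, 0)
(81, 0)
(77, 0)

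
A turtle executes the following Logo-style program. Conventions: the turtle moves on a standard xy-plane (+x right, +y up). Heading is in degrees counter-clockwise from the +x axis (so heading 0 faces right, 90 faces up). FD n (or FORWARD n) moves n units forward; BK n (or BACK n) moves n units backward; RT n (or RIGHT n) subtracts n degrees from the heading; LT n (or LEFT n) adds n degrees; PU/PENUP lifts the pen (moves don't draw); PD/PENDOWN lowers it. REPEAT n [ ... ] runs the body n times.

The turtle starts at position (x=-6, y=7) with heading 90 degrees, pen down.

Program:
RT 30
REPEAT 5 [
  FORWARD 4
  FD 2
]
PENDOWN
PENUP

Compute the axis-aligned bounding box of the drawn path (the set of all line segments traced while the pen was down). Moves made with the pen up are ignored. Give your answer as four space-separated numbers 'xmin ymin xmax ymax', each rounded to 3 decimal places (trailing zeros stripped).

Executing turtle program step by step:
Start: pos=(-6,7), heading=90, pen down
RT 30: heading 90 -> 60
REPEAT 5 [
  -- iteration 1/5 --
  FD 4: (-6,7) -> (-4,10.464) [heading=60, draw]
  FD 2: (-4,10.464) -> (-3,12.196) [heading=60, draw]
  -- iteration 2/5 --
  FD 4: (-3,12.196) -> (-1,15.66) [heading=60, draw]
  FD 2: (-1,15.66) -> (0,17.392) [heading=60, draw]
  -- iteration 3/5 --
  FD 4: (0,17.392) -> (2,20.856) [heading=60, draw]
  FD 2: (2,20.856) -> (3,22.588) [heading=60, draw]
  -- iteration 4/5 --
  FD 4: (3,22.588) -> (5,26.053) [heading=60, draw]
  FD 2: (5,26.053) -> (6,27.785) [heading=60, draw]
  -- iteration 5/5 --
  FD 4: (6,27.785) -> (8,31.249) [heading=60, draw]
  FD 2: (8,31.249) -> (9,32.981) [heading=60, draw]
]
PD: pen down
PU: pen up
Final: pos=(9,32.981), heading=60, 10 segment(s) drawn

Segment endpoints: x in {-6, -4, -3, -1, 0, 2, 3, 5, 6, 8, 9}, y in {7, 10.464, 12.196, 15.66, 17.392, 20.856, 22.588, 26.053, 27.785, 31.249, 32.981}
xmin=-6, ymin=7, xmax=9, ymax=32.981

Answer: -6 7 9 32.981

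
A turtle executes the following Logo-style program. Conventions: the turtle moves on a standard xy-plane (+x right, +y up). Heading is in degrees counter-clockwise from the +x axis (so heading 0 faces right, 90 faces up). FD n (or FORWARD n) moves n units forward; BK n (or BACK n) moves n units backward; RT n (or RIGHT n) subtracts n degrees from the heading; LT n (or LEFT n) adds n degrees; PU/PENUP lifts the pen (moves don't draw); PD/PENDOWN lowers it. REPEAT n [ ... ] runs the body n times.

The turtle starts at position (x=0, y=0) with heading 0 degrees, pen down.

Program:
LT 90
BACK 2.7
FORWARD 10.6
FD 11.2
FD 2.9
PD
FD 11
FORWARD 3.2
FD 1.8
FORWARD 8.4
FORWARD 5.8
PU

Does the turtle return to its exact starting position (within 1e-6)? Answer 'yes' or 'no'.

Answer: no

Derivation:
Executing turtle program step by step:
Start: pos=(0,0), heading=0, pen down
LT 90: heading 0 -> 90
BK 2.7: (0,0) -> (0,-2.7) [heading=90, draw]
FD 10.6: (0,-2.7) -> (0,7.9) [heading=90, draw]
FD 11.2: (0,7.9) -> (0,19.1) [heading=90, draw]
FD 2.9: (0,19.1) -> (0,22) [heading=90, draw]
PD: pen down
FD 11: (0,22) -> (0,33) [heading=90, draw]
FD 3.2: (0,33) -> (0,36.2) [heading=90, draw]
FD 1.8: (0,36.2) -> (0,38) [heading=90, draw]
FD 8.4: (0,38) -> (0,46.4) [heading=90, draw]
FD 5.8: (0,46.4) -> (0,52.2) [heading=90, draw]
PU: pen up
Final: pos=(0,52.2), heading=90, 9 segment(s) drawn

Start position: (0, 0)
Final position: (0, 52.2)
Distance = 52.2; >= 1e-6 -> NOT closed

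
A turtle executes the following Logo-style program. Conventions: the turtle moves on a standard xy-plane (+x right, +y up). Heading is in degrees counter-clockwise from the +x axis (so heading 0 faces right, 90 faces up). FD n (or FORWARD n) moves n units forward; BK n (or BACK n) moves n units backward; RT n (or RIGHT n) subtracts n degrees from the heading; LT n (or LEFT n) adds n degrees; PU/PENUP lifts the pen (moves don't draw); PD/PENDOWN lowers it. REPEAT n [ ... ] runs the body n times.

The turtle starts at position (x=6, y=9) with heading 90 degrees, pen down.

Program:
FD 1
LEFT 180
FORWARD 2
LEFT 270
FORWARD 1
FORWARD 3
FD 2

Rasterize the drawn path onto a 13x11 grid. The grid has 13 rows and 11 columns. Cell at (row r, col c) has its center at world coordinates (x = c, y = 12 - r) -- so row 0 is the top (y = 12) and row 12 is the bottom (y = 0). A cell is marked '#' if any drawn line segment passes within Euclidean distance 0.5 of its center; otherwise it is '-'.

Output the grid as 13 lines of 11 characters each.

Answer: -----------
-----------
------#----
------#----
#######----
-----------
-----------
-----------
-----------
-----------
-----------
-----------
-----------

Derivation:
Segment 0: (6,9) -> (6,10)
Segment 1: (6,10) -> (6,8)
Segment 2: (6,8) -> (5,8)
Segment 3: (5,8) -> (2,8)
Segment 4: (2,8) -> (0,8)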